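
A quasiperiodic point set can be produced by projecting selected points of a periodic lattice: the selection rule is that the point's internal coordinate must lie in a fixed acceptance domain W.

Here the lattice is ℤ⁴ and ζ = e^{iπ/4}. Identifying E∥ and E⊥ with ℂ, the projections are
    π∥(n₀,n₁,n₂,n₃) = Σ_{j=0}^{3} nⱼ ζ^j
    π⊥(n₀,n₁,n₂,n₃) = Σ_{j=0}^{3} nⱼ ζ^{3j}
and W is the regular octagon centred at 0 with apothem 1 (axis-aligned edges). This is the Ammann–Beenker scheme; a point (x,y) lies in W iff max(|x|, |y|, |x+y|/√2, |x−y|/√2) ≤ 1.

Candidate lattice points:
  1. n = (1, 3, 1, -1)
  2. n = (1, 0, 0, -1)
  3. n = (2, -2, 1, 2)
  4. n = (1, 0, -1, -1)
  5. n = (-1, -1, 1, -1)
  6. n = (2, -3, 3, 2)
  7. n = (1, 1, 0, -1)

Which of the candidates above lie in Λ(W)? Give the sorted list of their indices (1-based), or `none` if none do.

2, 4, 7

Internal map: ζ^{3j} for j=0..3 gives (1,0), (−√2/2,√2/2), (0,−1), (√2/2,√2/2).
candidate 1: n = (1, 3, 1, -1) → π⊥ ≈ (-1.8284, +0.4142); max(|x|,|y|,|x±y|/√2) = 1.8284 > 1 ⇒ ∉ W
candidate 2: n = (1, 0, 0, -1) → π⊥ ≈ (+0.2929, -0.7071); max(|x|,|y|,|x±y|/√2) = 0.7071 ≤ 1 ⇒ ∈ W
candidate 3: n = (2, -2, 1, 2) → π⊥ ≈ (+4.8284, -1.0000); max(|x|,|y|,|x±y|/√2) = 4.8284 > 1 ⇒ ∉ W
candidate 4: n = (1, 0, -1, -1) → π⊥ ≈ (+0.2929, +0.2929); max(|x|,|y|,|x±y|/√2) = 0.4142 ≤ 1 ⇒ ∈ W
candidate 5: n = (-1, -1, 1, -1) → π⊥ ≈ (-1.0000, -2.4142); max(|x|,|y|,|x±y|/√2) = 2.4142 > 1 ⇒ ∉ W
candidate 6: n = (2, -3, 3, 2) → π⊥ ≈ (+5.5355, -3.7071); max(|x|,|y|,|x±y|/√2) = 6.5355 > 1 ⇒ ∉ W
candidate 7: n = (1, 1, 0, -1) → π⊥ ≈ (-0.4142, +0.0000); max(|x|,|y|,|x±y|/√2) = 0.4142 ≤ 1 ⇒ ∈ W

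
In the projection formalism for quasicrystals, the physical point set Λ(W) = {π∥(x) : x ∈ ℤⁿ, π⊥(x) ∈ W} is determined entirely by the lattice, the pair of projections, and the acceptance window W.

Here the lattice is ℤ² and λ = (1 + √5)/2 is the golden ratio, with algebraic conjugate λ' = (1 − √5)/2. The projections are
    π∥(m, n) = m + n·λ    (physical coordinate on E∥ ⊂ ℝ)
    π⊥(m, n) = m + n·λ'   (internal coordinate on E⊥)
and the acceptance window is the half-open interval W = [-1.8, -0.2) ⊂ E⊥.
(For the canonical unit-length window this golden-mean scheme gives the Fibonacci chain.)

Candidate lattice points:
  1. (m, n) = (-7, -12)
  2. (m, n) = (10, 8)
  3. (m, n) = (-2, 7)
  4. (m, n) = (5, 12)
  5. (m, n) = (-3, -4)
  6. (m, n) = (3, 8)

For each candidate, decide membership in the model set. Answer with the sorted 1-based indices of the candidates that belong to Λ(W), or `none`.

5

Compute λ' = (1−√5)/2 = -0.6180, so π⊥(m,n) = m -0.6180·n.
#1 (-7,-12): internal coord -7 + (-12)·λ' = +0.4164; +0.4164 ∉ [-1.8, -0.2) → out
#2 (10,8): internal coord 10 + (8)·λ' = +5.0557; +5.0557 ∉ [-1.8, -0.2) → out
#3 (-2,7): internal coord -2 + (7)·λ' = -6.3262; -6.3262 ∉ [-1.8, -0.2) → out
#4 (5,12): internal coord 5 + (12)·λ' = -2.4164; -2.4164 ∉ [-1.8, -0.2) → out
#5 (-3,-4): internal coord -3 + (-4)·λ' = -0.5279; -0.5279 ∈ [-1.8, -0.2) → IN Λ
#6 (3,8): internal coord 3 + (8)·λ' = -1.9443; -1.9443 ∉ [-1.8, -0.2) → out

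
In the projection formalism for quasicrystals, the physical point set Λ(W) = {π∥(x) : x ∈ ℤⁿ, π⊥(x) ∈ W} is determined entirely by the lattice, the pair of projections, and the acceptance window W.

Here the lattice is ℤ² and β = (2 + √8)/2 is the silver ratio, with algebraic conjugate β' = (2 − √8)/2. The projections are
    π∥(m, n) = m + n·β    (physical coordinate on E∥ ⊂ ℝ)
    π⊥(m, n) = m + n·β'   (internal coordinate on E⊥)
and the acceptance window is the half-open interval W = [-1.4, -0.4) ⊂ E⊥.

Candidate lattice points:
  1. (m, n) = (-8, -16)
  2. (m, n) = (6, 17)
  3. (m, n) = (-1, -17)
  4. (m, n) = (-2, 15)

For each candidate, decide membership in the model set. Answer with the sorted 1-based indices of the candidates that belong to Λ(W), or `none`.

β' = (2−√8)/2 ≈ -0.4142.
candidate 1: (m,n)=(-8,-16) → π∥ = -8-16·β ≈ -46.6274, π⊥ = -8-16·β' ≈ -1.3726 ∈ [-1.4, -0.4) ⇒ IN Λ
candidate 2: (m,n)=(6,17) → π∥ = 6+17·β ≈ 47.0416, π⊥ = 6+17·β' ≈ -1.0416 ∈ [-1.4, -0.4) ⇒ IN Λ
candidate 3: (m,n)=(-1,-17) → π∥ = -1-17·β ≈ -42.0416, π⊥ = -1-17·β' ≈ 6.0416 ∉ [-1.4, -0.4) ⇒ out
candidate 4: (m,n)=(-2,15) → π∥ = -2+15·β ≈ 34.2132, π⊥ = -2+15·β' ≈ -8.2132 ∉ [-1.4, -0.4) ⇒ out

1, 2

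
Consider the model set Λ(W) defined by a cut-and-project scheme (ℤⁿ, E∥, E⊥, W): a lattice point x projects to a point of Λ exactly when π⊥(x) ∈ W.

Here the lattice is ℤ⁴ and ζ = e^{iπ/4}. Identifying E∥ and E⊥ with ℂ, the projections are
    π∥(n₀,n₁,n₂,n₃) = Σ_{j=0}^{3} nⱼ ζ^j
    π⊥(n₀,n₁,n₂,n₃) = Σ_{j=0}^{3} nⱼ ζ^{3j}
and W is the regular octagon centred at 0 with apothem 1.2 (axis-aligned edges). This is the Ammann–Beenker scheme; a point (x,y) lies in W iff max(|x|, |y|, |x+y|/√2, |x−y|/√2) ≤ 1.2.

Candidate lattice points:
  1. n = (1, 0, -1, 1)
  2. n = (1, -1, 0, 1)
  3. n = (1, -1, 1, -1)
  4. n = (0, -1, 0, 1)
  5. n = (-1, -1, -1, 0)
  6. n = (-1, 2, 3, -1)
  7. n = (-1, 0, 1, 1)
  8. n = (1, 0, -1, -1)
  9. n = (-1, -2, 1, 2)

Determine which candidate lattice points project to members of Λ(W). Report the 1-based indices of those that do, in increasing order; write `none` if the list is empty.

5, 7, 8

Internal map: ζ^{3j} for j=0..3 gives (1,0), (−√2/2,√2/2), (0,−1), (√2/2,√2/2).
#1 (1, 0, -1, 1): internal (1.70711, 1.70711); octagon support 2.41421 vs apothem 1.2 → ∉ W
#2 (1, -1, 0, 1): internal (2.41421, 0.00000); octagon support 2.41421 vs apothem 1.2 → ∉ W
#3 (1, -1, 1, -1): internal (1.00000, -2.41421); octagon support 2.41421 vs apothem 1.2 → ∉ W
#4 (0, -1, 0, 1): internal (1.41421, 0.00000); octagon support 1.41421 vs apothem 1.2 → ∉ W
#5 (-1, -1, -1, 0): internal (-0.29289, 0.29289); octagon support 0.41421 vs apothem 1.2 → ∈ W
#6 (-1, 2, 3, -1): internal (-3.12132, -2.29289); octagon support 3.82843 vs apothem 1.2 → ∉ W
#7 (-1, 0, 1, 1): internal (-0.29289, -0.29289); octagon support 0.41421 vs apothem 1.2 → ∈ W
#8 (1, 0, -1, -1): internal (0.29289, 0.29289); octagon support 0.41421 vs apothem 1.2 → ∈ W
#9 (-1, -2, 1, 2): internal (1.82843, -1.00000); octagon support 2.00000 vs apothem 1.2 → ∉ W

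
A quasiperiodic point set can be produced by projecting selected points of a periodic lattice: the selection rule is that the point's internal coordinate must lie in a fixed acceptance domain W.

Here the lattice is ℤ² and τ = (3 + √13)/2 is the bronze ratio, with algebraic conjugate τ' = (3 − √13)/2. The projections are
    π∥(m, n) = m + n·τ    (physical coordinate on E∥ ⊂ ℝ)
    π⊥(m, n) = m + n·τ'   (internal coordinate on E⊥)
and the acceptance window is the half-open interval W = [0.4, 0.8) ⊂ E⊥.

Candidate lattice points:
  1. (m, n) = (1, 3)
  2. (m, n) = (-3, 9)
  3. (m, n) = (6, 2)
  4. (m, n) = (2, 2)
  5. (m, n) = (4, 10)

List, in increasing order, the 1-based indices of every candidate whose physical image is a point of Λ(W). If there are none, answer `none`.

Numerically τ ≈ 3.3028 and τ' = −1/τ ≈ -0.3028.
[1] lift (1,3): star map gives 0.0917; window check 0.4 ≤ 0.0917 < 0.8 is false → out
[2] lift (-3,9): star map gives -5.7250; window check 0.4 ≤ -5.7250 < 0.8 is false → out
[3] lift (6,2): star map gives 5.3944; window check 0.4 ≤ 5.3944 < 0.8 is false → out
[4] lift (2,2): star map gives 1.3944; window check 0.4 ≤ 1.3944 < 0.8 is false → out
[5] lift (4,10): star map gives 0.9722; window check 0.4 ≤ 0.9722 < 0.8 is false → out

none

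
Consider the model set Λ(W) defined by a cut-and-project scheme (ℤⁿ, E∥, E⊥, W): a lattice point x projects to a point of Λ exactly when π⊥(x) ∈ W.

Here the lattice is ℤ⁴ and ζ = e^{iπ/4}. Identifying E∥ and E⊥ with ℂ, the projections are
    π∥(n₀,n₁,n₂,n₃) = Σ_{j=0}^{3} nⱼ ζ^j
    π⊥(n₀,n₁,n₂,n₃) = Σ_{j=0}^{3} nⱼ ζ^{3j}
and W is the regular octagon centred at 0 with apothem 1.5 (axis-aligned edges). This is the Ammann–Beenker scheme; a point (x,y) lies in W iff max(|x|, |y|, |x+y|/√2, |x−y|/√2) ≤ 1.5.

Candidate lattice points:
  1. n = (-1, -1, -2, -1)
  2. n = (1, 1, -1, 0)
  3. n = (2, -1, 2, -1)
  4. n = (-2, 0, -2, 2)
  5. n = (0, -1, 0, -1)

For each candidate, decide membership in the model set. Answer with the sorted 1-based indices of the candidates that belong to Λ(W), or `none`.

1, 5

Internal map: ζ^{3j} for j=0..3 gives (1,0), (−√2/2,√2/2), (0,−1), (√2/2,√2/2).
candidate 1: n = (-1, -1, -2, -1) → π⊥ ≈ (-1.000000, +0.585786); max(|x|,|y|,|x±y|/√2) = 1.121320 ≤ 1.5 ⇒ ∈ W
candidate 2: n = (1, 1, -1, 0) → π⊥ ≈ (+0.292893, +1.707107); max(|x|,|y|,|x±y|/√2) = 1.707107 > 1.5 ⇒ ∉ W
candidate 3: n = (2, -1, 2, -1) → π⊥ ≈ (+2.000000, -3.414214); max(|x|,|y|,|x±y|/√2) = 3.828427 > 1.5 ⇒ ∉ W
candidate 4: n = (-2, 0, -2, 2) → π⊥ ≈ (-0.585786, +3.414214); max(|x|,|y|,|x±y|/√2) = 3.414214 > 1.5 ⇒ ∉ W
candidate 5: n = (0, -1, 0, -1) → π⊥ ≈ (+0.000000, -1.414214); max(|x|,|y|,|x±y|/√2) = 1.414214 ≤ 1.5 ⇒ ∈ W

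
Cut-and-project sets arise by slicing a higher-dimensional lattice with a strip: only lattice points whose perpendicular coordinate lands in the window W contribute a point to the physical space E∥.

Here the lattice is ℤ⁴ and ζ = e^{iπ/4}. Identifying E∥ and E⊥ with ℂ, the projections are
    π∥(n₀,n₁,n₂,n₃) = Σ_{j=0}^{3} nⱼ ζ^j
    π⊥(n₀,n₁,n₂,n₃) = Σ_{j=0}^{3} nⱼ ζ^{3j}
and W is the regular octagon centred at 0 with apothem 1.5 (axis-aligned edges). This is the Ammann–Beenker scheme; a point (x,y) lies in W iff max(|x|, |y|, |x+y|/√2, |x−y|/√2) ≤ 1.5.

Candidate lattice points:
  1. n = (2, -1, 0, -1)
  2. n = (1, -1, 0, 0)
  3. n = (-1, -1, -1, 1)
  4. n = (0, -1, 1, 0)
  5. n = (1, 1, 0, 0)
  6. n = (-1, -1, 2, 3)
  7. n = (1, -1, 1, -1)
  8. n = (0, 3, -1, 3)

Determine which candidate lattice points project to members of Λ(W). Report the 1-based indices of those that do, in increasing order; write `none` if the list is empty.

Internal map: ζ^{3j} for j=0..3 gives (1,0), (−√2/2,√2/2), (0,−1), (√2/2,√2/2).
#1 (2, -1, 0, -1): internal (2.00000, -1.41421); octagon support 2.41421 vs apothem 1.5 → ∉ W
#2 (1, -1, 0, 0): internal (1.70711, -0.70711); octagon support 1.70711 vs apothem 1.5 → ∉ W
#3 (-1, -1, -1, 1): internal (0.41421, 1.00000); octagon support 1.00000 vs apothem 1.5 → ∈ W
#4 (0, -1, 1, 0): internal (0.70711, -1.70711); octagon support 1.70711 vs apothem 1.5 → ∉ W
#5 (1, 1, 0, 0): internal (0.29289, 0.70711); octagon support 0.70711 vs apothem 1.5 → ∈ W
#6 (-1, -1, 2, 3): internal (1.82843, -0.58579); octagon support 1.82843 vs apothem 1.5 → ∉ W
#7 (1, -1, 1, -1): internal (1.00000, -2.41421); octagon support 2.41421 vs apothem 1.5 → ∉ W
#8 (0, 3, -1, 3): internal (0.00000, 5.24264); octagon support 5.24264 vs apothem 1.5 → ∉ W

3, 5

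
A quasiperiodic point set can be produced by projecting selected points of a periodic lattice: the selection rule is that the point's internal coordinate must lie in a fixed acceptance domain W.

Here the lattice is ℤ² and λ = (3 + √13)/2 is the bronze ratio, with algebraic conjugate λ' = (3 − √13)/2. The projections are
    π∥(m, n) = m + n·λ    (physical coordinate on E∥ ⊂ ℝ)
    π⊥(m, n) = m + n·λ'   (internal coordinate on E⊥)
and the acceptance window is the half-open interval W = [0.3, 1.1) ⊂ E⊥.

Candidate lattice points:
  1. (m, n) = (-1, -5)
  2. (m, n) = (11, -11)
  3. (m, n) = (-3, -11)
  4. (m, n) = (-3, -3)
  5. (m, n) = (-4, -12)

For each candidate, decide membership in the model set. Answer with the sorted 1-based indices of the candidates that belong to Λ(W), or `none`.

1, 3

Compute λ' = (3−√13)/2 = -0.302776, so π⊥(m,n) = m -0.302776·n.
#1 (-1,-5): internal coord -1 + (-5)·λ' = +0.513878; +0.513878 ∈ [0.3, 1.1) → IN Λ
#2 (11,-11): internal coord 11 + (-11)·λ' = +14.330532; +14.330532 ∉ [0.3, 1.1) → out
#3 (-3,-11): internal coord -3 + (-11)·λ' = +0.330532; +0.330532 ∈ [0.3, 1.1) → IN Λ
#4 (-3,-3): internal coord -3 + (-3)·λ' = -2.091673; -2.091673 ∉ [0.3, 1.1) → out
#5 (-4,-12): internal coord -4 + (-12)·λ' = -0.366692; -0.366692 ∉ [0.3, 1.1) → out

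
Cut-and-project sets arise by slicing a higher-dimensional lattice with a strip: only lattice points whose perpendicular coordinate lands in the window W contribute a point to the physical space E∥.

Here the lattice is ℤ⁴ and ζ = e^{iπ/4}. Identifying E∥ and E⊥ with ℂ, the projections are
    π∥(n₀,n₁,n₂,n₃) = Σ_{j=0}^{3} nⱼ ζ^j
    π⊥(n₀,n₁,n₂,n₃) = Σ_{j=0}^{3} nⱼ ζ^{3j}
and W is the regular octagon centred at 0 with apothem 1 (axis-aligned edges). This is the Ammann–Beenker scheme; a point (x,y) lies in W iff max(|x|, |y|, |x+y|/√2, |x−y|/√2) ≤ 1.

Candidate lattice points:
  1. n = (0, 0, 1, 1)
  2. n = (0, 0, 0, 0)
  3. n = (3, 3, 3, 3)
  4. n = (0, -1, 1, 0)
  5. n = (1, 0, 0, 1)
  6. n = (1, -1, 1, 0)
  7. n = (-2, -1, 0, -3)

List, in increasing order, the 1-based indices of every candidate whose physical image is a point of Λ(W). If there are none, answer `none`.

Internal map: ζ^{3j} for j=0..3 gives (1,0), (−√2/2,√2/2), (0,−1), (√2/2,√2/2).
#1 (0, 0, 1, 1): internal (0.70711, -0.29289); octagon support 0.70711 vs apothem 1 → ∈ W
#2 (0, 0, 0, 0): internal (0.00000, 0.00000); octagon support 0.00000 vs apothem 1 → ∈ W
#3 (3, 3, 3, 3): internal (3.00000, 1.24264); octagon support 3.00000 vs apothem 1 → ∉ W
#4 (0, -1, 1, 0): internal (0.70711, -1.70711); octagon support 1.70711 vs apothem 1 → ∉ W
#5 (1, 0, 0, 1): internal (1.70711, 0.70711); octagon support 1.70711 vs apothem 1 → ∉ W
#6 (1, -1, 1, 0): internal (1.70711, -1.70711); octagon support 2.41421 vs apothem 1 → ∉ W
#7 (-2, -1, 0, -3): internal (-3.41421, -2.82843); octagon support 4.41421 vs apothem 1 → ∉ W

1, 2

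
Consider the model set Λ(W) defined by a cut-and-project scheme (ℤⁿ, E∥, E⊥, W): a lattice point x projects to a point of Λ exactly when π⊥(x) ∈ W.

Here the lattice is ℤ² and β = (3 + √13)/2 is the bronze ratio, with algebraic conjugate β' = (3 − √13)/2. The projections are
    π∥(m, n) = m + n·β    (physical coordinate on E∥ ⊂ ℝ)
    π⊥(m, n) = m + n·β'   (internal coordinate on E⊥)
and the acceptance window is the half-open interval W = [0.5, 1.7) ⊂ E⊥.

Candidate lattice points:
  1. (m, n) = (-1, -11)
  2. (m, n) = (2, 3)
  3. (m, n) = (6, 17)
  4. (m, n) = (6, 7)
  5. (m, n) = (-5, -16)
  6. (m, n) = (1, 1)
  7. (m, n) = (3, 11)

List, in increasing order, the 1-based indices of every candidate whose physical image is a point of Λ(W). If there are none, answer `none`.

Numerically β ≈ 3.302776 and β' = −1/β ≈ -0.302776.
candidate 1: (m,n)=(-1,-11) → π∥ = -1-11·β ≈ -37.330532, π⊥ = -1-11·β' ≈ 2.330532 ∉ [0.5, 1.7) ⇒ out
candidate 2: (m,n)=(2,3) → π∥ = 2+3·β ≈ 11.908327, π⊥ = 2+3·β' ≈ 1.091673 ∈ [0.5, 1.7) ⇒ IN Λ
candidate 3: (m,n)=(6,17) → π∥ = 6+17·β ≈ 62.147186, π⊥ = 6+17·β' ≈ 0.852814 ∈ [0.5, 1.7) ⇒ IN Λ
candidate 4: (m,n)=(6,7) → π∥ = 6+7·β ≈ 29.119429, π⊥ = 6+7·β' ≈ 3.880571 ∉ [0.5, 1.7) ⇒ out
candidate 5: (m,n)=(-5,-16) → π∥ = -5-16·β ≈ -57.844410, π⊥ = -5-16·β' ≈ -0.155590 ∉ [0.5, 1.7) ⇒ out
candidate 6: (m,n)=(1,1) → π∥ = 1+1·β ≈ 4.302776, π⊥ = 1+1·β' ≈ 0.697224 ∈ [0.5, 1.7) ⇒ IN Λ
candidate 7: (m,n)=(3,11) → π∥ = 3+11·β ≈ 39.330532, π⊥ = 3+11·β' ≈ -0.330532 ∉ [0.5, 1.7) ⇒ out

2, 3, 6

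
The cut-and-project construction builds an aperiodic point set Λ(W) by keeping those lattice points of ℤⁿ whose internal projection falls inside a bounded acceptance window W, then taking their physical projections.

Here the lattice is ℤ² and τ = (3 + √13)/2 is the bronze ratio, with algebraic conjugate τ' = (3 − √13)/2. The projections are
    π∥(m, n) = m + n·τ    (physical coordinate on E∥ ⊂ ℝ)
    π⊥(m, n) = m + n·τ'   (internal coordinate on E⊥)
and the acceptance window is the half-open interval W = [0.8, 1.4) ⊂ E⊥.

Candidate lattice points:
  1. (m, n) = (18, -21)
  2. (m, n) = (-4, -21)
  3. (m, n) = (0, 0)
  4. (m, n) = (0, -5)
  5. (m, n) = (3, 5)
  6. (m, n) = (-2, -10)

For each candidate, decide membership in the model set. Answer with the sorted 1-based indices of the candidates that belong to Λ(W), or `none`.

6

Compute τ' = (3−√13)/2 = -0.302776, so π⊥(m,n) = m -0.302776·n.
#1 (18,-21): internal coord 18 + (-21)·τ' = +24.358288; +24.358288 ∉ [0.8, 1.4) → out
#2 (-4,-21): internal coord -4 + (-21)·τ' = +2.358288; +2.358288 ∉ [0.8, 1.4) → out
#3 (0,0): internal coord 0 + (0)·τ' = +0.000000; +0.000000 ∉ [0.8, 1.4) → out
#4 (0,-5): internal coord 0 + (-5)·τ' = +1.513878; +1.513878 ∉ [0.8, 1.4) → out
#5 (3,5): internal coord 3 + (5)·τ' = +1.486122; +1.486122 ∉ [0.8, 1.4) → out
#6 (-2,-10): internal coord -2 + (-10)·τ' = +1.027756; +1.027756 ∈ [0.8, 1.4) → IN Λ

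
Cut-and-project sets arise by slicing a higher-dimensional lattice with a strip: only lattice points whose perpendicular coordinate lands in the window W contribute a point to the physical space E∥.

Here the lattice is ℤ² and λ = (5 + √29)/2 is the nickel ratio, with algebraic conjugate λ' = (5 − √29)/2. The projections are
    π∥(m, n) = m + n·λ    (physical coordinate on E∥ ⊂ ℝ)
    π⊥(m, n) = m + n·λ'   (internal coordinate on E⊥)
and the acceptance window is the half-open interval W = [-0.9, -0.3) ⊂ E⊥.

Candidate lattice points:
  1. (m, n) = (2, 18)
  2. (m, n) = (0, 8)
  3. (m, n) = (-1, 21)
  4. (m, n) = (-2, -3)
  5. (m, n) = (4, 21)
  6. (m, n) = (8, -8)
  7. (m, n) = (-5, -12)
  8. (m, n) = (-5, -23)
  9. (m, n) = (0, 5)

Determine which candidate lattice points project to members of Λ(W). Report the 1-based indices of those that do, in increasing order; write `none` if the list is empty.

8

Compute λ' = (5−√29)/2 = -0.1926, so π⊥(m,n) = m -0.1926·n.
[1] lift (2,18): star map gives -1.4665; window check -0.9 ≤ -1.4665 < -0.3 is false → out
[2] lift (0,8): star map gives -1.5407; window check -0.9 ≤ -1.5407 < -0.3 is false → out
[3] lift (-1,21): star map gives -5.0442; window check -0.9 ≤ -5.0442 < -0.3 is false → out
[4] lift (-2,-3): star map gives -1.4223; window check -0.9 ≤ -1.4223 < -0.3 is false → out
[5] lift (4,21): star map gives -0.0442; window check -0.9 ≤ -0.0442 < -0.3 is false → out
[6] lift (8,-8): star map gives 9.5407; window check -0.9 ≤ 9.5407 < -0.3 is false → out
[7] lift (-5,-12): star map gives -2.6890; window check -0.9 ≤ -2.6890 < -0.3 is false → out
[8] lift (-5,-23): star map gives -0.5706; window check -0.9 ≤ -0.5706 < -0.3 is true → IN Λ
[9] lift (0,5): star map gives -0.9629; window check -0.9 ≤ -0.9629 < -0.3 is false → out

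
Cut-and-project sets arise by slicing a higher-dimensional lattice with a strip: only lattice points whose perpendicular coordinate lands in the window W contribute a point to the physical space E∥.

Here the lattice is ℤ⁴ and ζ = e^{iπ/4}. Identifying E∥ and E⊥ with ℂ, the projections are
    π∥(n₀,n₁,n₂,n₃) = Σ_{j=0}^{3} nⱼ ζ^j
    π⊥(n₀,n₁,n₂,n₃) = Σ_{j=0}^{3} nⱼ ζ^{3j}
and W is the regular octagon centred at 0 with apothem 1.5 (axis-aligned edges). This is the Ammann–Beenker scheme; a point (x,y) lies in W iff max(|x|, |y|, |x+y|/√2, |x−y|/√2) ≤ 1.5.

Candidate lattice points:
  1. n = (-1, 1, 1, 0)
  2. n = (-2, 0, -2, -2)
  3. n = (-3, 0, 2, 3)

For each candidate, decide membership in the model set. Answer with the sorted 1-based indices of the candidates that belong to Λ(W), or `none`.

With ζ = e^{iπ/4} the internal vectors are ζ^0,ζ^3,ζ^6,ζ^9.
candidate 1: n = (-1, 1, 1, 0) → π⊥ ≈ (-1.7071, -0.2929); max(|x|,|y|,|x±y|/√2) = 1.7071 > 1.5 ⇒ ∉ W
candidate 2: n = (-2, 0, -2, -2) → π⊥ ≈ (-3.4142, +0.5858); max(|x|,|y|,|x±y|/√2) = 3.4142 > 1.5 ⇒ ∉ W
candidate 3: n = (-3, 0, 2, 3) → π⊥ ≈ (-0.8787, +0.1213); max(|x|,|y|,|x±y|/√2) = 0.8787 ≤ 1.5 ⇒ ∈ W

3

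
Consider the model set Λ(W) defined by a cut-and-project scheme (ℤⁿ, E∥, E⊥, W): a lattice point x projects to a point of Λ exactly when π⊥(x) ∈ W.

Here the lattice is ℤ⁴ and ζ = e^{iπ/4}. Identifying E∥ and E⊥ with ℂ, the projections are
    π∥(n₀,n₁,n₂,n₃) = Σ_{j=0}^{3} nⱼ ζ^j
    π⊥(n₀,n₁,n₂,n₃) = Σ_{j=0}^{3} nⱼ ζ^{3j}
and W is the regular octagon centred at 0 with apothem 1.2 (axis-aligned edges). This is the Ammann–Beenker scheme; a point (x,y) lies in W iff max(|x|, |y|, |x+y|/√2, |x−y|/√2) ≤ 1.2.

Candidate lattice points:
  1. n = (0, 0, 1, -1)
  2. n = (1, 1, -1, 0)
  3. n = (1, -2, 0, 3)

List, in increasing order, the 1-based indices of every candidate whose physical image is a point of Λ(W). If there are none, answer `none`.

none

π⊥(n) = n₀ + n₁ζ³ + n₂ζ⁶ + n₃ζ⁹ where ζ = e^{iπ/4}.
#1 (0, 0, 1, -1): internal (-0.70711, -1.70711); octagon support 1.70711 vs apothem 1.2 → ∉ W
#2 (1, 1, -1, 0): internal (0.29289, 1.70711); octagon support 1.70711 vs apothem 1.2 → ∉ W
#3 (1, -2, 0, 3): internal (4.53553, 0.70711); octagon support 4.53553 vs apothem 1.2 → ∉ W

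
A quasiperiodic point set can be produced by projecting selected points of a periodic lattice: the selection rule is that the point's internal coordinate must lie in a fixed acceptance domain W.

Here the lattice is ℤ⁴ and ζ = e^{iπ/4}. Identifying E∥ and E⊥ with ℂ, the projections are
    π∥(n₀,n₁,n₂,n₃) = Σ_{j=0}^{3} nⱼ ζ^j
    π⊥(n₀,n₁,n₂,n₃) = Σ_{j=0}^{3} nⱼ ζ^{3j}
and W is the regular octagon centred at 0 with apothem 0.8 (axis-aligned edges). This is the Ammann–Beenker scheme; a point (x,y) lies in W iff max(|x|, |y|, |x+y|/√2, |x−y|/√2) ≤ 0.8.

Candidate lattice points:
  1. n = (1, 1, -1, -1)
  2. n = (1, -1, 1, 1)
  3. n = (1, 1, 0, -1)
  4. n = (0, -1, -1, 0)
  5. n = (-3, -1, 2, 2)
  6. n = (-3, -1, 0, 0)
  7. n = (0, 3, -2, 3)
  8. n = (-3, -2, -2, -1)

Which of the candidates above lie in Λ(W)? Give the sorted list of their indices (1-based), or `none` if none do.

3, 4

Internal map: ζ^{3j} for j=0..3 gives (1,0), (−√2/2,√2/2), (0,−1), (√2/2,√2/2).
candidate 1: n = (1, 1, -1, -1) → π⊥ ≈ (-0.41421, +1.00000); max(|x|,|y|,|x±y|/√2) = 1.00000 > 0.8 ⇒ ∉ W
candidate 2: n = (1, -1, 1, 1) → π⊥ ≈ (+2.41421, -1.00000); max(|x|,|y|,|x±y|/√2) = 2.41421 > 0.8 ⇒ ∉ W
candidate 3: n = (1, 1, 0, -1) → π⊥ ≈ (-0.41421, +0.00000); max(|x|,|y|,|x±y|/√2) = 0.41421 ≤ 0.8 ⇒ ∈ W
candidate 4: n = (0, -1, -1, 0) → π⊥ ≈ (+0.70711, +0.29289); max(|x|,|y|,|x±y|/√2) = 0.70711 ≤ 0.8 ⇒ ∈ W
candidate 5: n = (-3, -1, 2, 2) → π⊥ ≈ (-0.87868, -1.29289); max(|x|,|y|,|x±y|/√2) = 1.53553 > 0.8 ⇒ ∉ W
candidate 6: n = (-3, -1, 0, 0) → π⊥ ≈ (-2.29289, -0.70711); max(|x|,|y|,|x±y|/√2) = 2.29289 > 0.8 ⇒ ∉ W
candidate 7: n = (0, 3, -2, 3) → π⊥ ≈ (+0.00000, +6.24264); max(|x|,|y|,|x±y|/√2) = 6.24264 > 0.8 ⇒ ∉ W
candidate 8: n = (-3, -2, -2, -1) → π⊥ ≈ (-2.29289, -0.12132); max(|x|,|y|,|x±y|/√2) = 2.29289 > 0.8 ⇒ ∉ W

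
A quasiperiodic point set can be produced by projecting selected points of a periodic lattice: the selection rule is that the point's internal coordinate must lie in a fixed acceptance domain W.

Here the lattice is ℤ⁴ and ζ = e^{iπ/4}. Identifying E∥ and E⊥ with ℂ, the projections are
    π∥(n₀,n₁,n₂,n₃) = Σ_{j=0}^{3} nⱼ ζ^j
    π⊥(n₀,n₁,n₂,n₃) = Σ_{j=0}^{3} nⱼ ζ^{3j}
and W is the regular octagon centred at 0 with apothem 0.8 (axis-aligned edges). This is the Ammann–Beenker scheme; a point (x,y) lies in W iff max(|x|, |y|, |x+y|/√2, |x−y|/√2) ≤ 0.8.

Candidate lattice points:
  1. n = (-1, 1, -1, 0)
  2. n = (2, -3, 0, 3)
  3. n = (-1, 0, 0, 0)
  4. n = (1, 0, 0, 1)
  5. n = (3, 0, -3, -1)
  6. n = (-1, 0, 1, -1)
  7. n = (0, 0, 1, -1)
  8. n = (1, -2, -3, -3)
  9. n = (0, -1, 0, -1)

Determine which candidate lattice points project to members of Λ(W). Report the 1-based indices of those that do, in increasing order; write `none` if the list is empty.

8

With ζ = e^{iπ/4} the internal vectors are ζ^0,ζ^3,ζ^6,ζ^9.
candidate 1: n = (-1, 1, -1, 0) → π⊥ ≈ (-1.707107, +1.707107); max(|x|,|y|,|x±y|/√2) = 2.414214 > 0.8 ⇒ ∉ W
candidate 2: n = (2, -3, 0, 3) → π⊥ ≈ (+6.242641, +0.000000); max(|x|,|y|,|x±y|/√2) = 6.242641 > 0.8 ⇒ ∉ W
candidate 3: n = (-1, 0, 0, 0) → π⊥ ≈ (-1.000000, +0.000000); max(|x|,|y|,|x±y|/√2) = 1.000000 > 0.8 ⇒ ∉ W
candidate 4: n = (1, 0, 0, 1) → π⊥ ≈ (+1.707107, +0.707107); max(|x|,|y|,|x±y|/√2) = 1.707107 > 0.8 ⇒ ∉ W
candidate 5: n = (3, 0, -3, -1) → π⊥ ≈ (+2.292893, +2.292893); max(|x|,|y|,|x±y|/√2) = 3.242641 > 0.8 ⇒ ∉ W
candidate 6: n = (-1, 0, 1, -1) → π⊥ ≈ (-1.707107, -1.707107); max(|x|,|y|,|x±y|/√2) = 2.414214 > 0.8 ⇒ ∉ W
candidate 7: n = (0, 0, 1, -1) → π⊥ ≈ (-0.707107, -1.707107); max(|x|,|y|,|x±y|/√2) = 1.707107 > 0.8 ⇒ ∉ W
candidate 8: n = (1, -2, -3, -3) → π⊥ ≈ (+0.292893, -0.535534); max(|x|,|y|,|x±y|/√2) = 0.585786 ≤ 0.8 ⇒ ∈ W
candidate 9: n = (0, -1, 0, -1) → π⊥ ≈ (+0.000000, -1.414214); max(|x|,|y|,|x±y|/√2) = 1.414214 > 0.8 ⇒ ∉ W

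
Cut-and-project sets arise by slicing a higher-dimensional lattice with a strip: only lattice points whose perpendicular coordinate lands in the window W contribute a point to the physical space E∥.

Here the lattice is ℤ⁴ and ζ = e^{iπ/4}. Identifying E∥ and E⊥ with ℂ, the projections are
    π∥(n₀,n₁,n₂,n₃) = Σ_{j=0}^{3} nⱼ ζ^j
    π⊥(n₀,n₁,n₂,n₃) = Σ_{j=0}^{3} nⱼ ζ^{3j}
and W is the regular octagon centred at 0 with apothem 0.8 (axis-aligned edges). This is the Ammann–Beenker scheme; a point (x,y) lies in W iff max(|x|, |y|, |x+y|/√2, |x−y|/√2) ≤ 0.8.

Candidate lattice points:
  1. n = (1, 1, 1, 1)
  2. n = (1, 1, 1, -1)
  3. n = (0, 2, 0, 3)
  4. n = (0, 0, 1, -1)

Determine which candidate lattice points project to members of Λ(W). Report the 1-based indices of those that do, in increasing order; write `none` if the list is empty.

none

Internal map: ζ^{3j} for j=0..3 gives (1,0), (−√2/2,√2/2), (0,−1), (√2/2,√2/2).
candidate 1: n = (1, 1, 1, 1) → π⊥ ≈ (+1.000000, +0.414214); max(|x|,|y|,|x±y|/√2) = 1.000000 > 0.8 ⇒ ∉ W
candidate 2: n = (1, 1, 1, -1) → π⊥ ≈ (-0.414214, -1.000000); max(|x|,|y|,|x±y|/√2) = 1.000000 > 0.8 ⇒ ∉ W
candidate 3: n = (0, 2, 0, 3) → π⊥ ≈ (+0.707107, +3.535534); max(|x|,|y|,|x±y|/√2) = 3.535534 > 0.8 ⇒ ∉ W
candidate 4: n = (0, 0, 1, -1) → π⊥ ≈ (-0.707107, -1.707107); max(|x|,|y|,|x±y|/√2) = 1.707107 > 0.8 ⇒ ∉ W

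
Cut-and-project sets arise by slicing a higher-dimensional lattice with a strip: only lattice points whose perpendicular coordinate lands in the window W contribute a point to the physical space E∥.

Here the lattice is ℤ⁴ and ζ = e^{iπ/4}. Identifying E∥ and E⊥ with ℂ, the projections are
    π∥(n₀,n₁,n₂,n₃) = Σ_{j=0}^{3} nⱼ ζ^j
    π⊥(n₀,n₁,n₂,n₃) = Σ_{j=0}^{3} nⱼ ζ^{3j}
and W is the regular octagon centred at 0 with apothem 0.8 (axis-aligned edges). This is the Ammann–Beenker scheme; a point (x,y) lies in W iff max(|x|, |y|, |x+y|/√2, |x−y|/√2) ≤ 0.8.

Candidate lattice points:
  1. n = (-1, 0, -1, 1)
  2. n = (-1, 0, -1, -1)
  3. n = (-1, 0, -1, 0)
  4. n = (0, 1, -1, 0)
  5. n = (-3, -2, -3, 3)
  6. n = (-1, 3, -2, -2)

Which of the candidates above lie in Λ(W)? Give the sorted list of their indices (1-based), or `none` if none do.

π⊥(n) = n₀ + n₁ζ³ + n₂ζ⁶ + n₃ζ⁹ where ζ = e^{iπ/4}.
#1 (-1, 0, -1, 1): internal (-0.2929, 1.7071); octagon support 1.7071 vs apothem 0.8 → ∉ W
#2 (-1, 0, -1, -1): internal (-1.7071, 0.2929); octagon support 1.7071 vs apothem 0.8 → ∉ W
#3 (-1, 0, -1, 0): internal (-1.0000, 1.0000); octagon support 1.4142 vs apothem 0.8 → ∉ W
#4 (0, 1, -1, 0): internal (-0.7071, 1.7071); octagon support 1.7071 vs apothem 0.8 → ∉ W
#5 (-3, -2, -3, 3): internal (0.5355, 3.7071); octagon support 3.7071 vs apothem 0.8 → ∉ W
#6 (-1, 3, -2, -2): internal (-4.5355, 2.7071); octagon support 5.1213 vs apothem 0.8 → ∉ W

none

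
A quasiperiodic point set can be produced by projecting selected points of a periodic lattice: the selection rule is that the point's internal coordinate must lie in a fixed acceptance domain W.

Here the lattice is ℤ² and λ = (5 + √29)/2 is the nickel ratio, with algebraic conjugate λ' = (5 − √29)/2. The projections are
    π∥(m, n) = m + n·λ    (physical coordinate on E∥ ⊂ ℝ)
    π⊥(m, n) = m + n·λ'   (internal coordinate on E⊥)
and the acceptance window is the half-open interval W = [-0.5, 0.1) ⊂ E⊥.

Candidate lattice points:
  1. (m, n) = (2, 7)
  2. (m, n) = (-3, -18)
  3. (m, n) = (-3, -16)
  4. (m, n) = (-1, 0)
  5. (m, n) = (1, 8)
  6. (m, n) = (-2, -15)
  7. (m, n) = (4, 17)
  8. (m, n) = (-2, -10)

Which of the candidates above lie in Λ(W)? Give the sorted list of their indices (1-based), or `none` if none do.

3, 8

Numerically λ ≈ 5.1926 and λ' = −1/λ ≈ -0.1926.
candidate 1: (m,n)=(2,7) → π∥ = 2+7·λ ≈ 38.3481, π⊥ = 2+7·λ' ≈ 0.6519 ∉ [-0.5, 0.1) ⇒ out
candidate 2: (m,n)=(-3,-18) → π∥ = -3-18·λ ≈ -96.4665, π⊥ = -3-18·λ' ≈ 0.4665 ∉ [-0.5, 0.1) ⇒ out
candidate 3: (m,n)=(-3,-16) → π∥ = -3-16·λ ≈ -86.0813, π⊥ = -3-16·λ' ≈ 0.0813 ∈ [-0.5, 0.1) ⇒ IN Λ
candidate 4: (m,n)=(-1,0) → π∥ = -1+0·λ ≈ -1.0000, π⊥ = -1+0·λ' ≈ -1.0000 ∉ [-0.5, 0.1) ⇒ out
candidate 5: (m,n)=(1,8) → π∥ = 1+8·λ ≈ 42.5407, π⊥ = 1+8·λ' ≈ -0.5407 ∉ [-0.5, 0.1) ⇒ out
candidate 6: (m,n)=(-2,-15) → π∥ = -2-15·λ ≈ -79.8887, π⊥ = -2-15·λ' ≈ 0.8887 ∉ [-0.5, 0.1) ⇒ out
candidate 7: (m,n)=(4,17) → π∥ = 4+17·λ ≈ 92.2739, π⊥ = 4+17·λ' ≈ 0.7261 ∉ [-0.5, 0.1) ⇒ out
candidate 8: (m,n)=(-2,-10) → π∥ = -2-10·λ ≈ -53.9258, π⊥ = -2-10·λ' ≈ -0.0742 ∈ [-0.5, 0.1) ⇒ IN Λ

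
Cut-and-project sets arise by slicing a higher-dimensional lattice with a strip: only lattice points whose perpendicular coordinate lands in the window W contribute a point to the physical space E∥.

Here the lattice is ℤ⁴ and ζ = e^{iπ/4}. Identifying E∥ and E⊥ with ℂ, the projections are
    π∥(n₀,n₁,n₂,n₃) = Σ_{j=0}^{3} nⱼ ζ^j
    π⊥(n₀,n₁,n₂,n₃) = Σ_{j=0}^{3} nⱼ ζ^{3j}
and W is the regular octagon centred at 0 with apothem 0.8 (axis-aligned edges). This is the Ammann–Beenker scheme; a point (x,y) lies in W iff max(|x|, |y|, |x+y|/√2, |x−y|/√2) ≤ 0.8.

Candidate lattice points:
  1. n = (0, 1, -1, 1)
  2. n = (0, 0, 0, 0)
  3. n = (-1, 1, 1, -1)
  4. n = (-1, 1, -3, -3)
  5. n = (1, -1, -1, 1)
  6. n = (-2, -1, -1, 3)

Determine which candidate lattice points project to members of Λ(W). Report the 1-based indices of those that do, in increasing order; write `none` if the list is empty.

With ζ = e^{iπ/4} the internal vectors are ζ^0,ζ^3,ζ^6,ζ^9.
candidate 1: n = (0, 1, -1, 1) → π⊥ ≈ (+0.00000, +2.41421); max(|x|,|y|,|x±y|/√2) = 2.41421 > 0.8 ⇒ ∉ W
candidate 2: n = (0, 0, 0, 0) → π⊥ ≈ (+0.00000, +0.00000); max(|x|,|y|,|x±y|/√2) = 0.00000 ≤ 0.8 ⇒ ∈ W
candidate 3: n = (-1, 1, 1, -1) → π⊥ ≈ (-2.41421, -1.00000); max(|x|,|y|,|x±y|/√2) = 2.41421 > 0.8 ⇒ ∉ W
candidate 4: n = (-1, 1, -3, -3) → π⊥ ≈ (-3.82843, +1.58579); max(|x|,|y|,|x±y|/√2) = 3.82843 > 0.8 ⇒ ∉ W
candidate 5: n = (1, -1, -1, 1) → π⊥ ≈ (+2.41421, +1.00000); max(|x|,|y|,|x±y|/√2) = 2.41421 > 0.8 ⇒ ∉ W
candidate 6: n = (-2, -1, -1, 3) → π⊥ ≈ (+0.82843, +2.41421); max(|x|,|y|,|x±y|/√2) = 2.41421 > 0.8 ⇒ ∉ W

2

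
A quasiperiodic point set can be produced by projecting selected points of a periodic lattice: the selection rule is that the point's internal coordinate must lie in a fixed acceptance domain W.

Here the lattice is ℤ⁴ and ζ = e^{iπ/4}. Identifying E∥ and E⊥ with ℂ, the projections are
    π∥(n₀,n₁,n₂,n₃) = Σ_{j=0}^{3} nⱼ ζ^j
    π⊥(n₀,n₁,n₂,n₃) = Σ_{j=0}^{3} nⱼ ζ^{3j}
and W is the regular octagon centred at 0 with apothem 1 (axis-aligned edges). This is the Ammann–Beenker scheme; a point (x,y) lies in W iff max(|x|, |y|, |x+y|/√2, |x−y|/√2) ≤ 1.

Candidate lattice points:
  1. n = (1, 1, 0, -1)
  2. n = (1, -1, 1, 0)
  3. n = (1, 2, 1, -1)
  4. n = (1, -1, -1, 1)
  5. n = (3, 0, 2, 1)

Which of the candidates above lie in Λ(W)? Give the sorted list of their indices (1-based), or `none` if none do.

Internal map: ζ^{3j} for j=0..3 gives (1,0), (−√2/2,√2/2), (0,−1), (√2/2,√2/2).
candidate 1: n = (1, 1, 0, -1) → π⊥ ≈ (-0.414214, +0.000000); max(|x|,|y|,|x±y|/√2) = 0.414214 ≤ 1 ⇒ ∈ W
candidate 2: n = (1, -1, 1, 0) → π⊥ ≈ (+1.707107, -1.707107); max(|x|,|y|,|x±y|/√2) = 2.414214 > 1 ⇒ ∉ W
candidate 3: n = (1, 2, 1, -1) → π⊥ ≈ (-1.121320, -0.292893); max(|x|,|y|,|x±y|/√2) = 1.121320 > 1 ⇒ ∉ W
candidate 4: n = (1, -1, -1, 1) → π⊥ ≈ (+2.414214, +1.000000); max(|x|,|y|,|x±y|/√2) = 2.414214 > 1 ⇒ ∉ W
candidate 5: n = (3, 0, 2, 1) → π⊥ ≈ (+3.707107, -1.292893); max(|x|,|y|,|x±y|/√2) = 3.707107 > 1 ⇒ ∉ W

1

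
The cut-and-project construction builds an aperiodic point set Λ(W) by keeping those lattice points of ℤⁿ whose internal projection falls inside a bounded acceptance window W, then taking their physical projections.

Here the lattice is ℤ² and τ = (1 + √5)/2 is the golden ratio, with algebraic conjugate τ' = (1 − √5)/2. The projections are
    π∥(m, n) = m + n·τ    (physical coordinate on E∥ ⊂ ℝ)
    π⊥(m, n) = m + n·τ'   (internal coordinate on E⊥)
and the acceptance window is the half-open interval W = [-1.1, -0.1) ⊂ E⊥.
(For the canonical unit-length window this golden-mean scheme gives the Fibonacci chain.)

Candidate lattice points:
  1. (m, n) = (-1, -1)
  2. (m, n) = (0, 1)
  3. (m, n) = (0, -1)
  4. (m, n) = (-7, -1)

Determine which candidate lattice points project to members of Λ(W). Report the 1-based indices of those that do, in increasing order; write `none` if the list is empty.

τ' = (1−√5)/2 ≈ -0.61803.
candidate 1: (m,n)=(-1,-1) → π∥ = -1-1·τ ≈ -2.61803, π⊥ = -1-1·τ' ≈ -0.38197 ∈ [-1.1, -0.1) ⇒ IN Λ
candidate 2: (m,n)=(0,1) → π∥ = 0+1·τ ≈ 1.61803, π⊥ = 0+1·τ' ≈ -0.61803 ∈ [-1.1, -0.1) ⇒ IN Λ
candidate 3: (m,n)=(0,-1) → π∥ = 0-1·τ ≈ -1.61803, π⊥ = 0-1·τ' ≈ 0.61803 ∉ [-1.1, -0.1) ⇒ out
candidate 4: (m,n)=(-7,-1) → π∥ = -7-1·τ ≈ -8.61803, π⊥ = -7-1·τ' ≈ -6.38197 ∉ [-1.1, -0.1) ⇒ out

1, 2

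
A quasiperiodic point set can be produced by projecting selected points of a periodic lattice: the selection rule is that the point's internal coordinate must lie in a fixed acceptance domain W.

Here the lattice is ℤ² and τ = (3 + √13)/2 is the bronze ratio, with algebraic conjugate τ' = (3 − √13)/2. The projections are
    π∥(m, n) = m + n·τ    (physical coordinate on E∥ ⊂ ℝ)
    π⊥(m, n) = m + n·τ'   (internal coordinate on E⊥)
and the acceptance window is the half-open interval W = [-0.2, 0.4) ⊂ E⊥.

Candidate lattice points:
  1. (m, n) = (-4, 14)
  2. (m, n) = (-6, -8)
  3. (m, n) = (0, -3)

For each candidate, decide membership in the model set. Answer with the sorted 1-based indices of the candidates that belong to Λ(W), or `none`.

τ' = (3−√13)/2 ≈ -0.3028.
[1] lift (-4,14): star map gives -8.2389; window check -0.2 ≤ -8.2389 < 0.4 is false → out
[2] lift (-6,-8): star map gives -3.5778; window check -0.2 ≤ -3.5778 < 0.4 is false → out
[3] lift (0,-3): star map gives 0.9083; window check -0.2 ≤ 0.9083 < 0.4 is false → out

none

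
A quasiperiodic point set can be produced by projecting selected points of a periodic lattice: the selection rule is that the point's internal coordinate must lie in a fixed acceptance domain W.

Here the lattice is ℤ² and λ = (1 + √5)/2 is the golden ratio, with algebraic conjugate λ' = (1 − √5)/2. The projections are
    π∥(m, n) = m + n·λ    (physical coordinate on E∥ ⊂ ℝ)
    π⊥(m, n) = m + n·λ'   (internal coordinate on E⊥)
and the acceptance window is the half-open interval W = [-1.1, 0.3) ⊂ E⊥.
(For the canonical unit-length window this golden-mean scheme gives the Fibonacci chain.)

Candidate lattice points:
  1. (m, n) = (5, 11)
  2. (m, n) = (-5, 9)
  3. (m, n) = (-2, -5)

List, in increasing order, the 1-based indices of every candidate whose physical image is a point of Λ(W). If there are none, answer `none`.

none

Numerically λ ≈ 1.618034 and λ' = −1/λ ≈ -0.618034.
candidate 1: (m,n)=(5,11) → π∥ = 5+11·λ ≈ 22.798374, π⊥ = 5+11·λ' ≈ -1.798374 ∉ [-1.1, 0.3) ⇒ out
candidate 2: (m,n)=(-5,9) → π∥ = -5+9·λ ≈ 9.562306, π⊥ = -5+9·λ' ≈ -10.562306 ∉ [-1.1, 0.3) ⇒ out
candidate 3: (m,n)=(-2,-5) → π∥ = -2-5·λ ≈ -10.090170, π⊥ = -2-5·λ' ≈ 1.090170 ∉ [-1.1, 0.3) ⇒ out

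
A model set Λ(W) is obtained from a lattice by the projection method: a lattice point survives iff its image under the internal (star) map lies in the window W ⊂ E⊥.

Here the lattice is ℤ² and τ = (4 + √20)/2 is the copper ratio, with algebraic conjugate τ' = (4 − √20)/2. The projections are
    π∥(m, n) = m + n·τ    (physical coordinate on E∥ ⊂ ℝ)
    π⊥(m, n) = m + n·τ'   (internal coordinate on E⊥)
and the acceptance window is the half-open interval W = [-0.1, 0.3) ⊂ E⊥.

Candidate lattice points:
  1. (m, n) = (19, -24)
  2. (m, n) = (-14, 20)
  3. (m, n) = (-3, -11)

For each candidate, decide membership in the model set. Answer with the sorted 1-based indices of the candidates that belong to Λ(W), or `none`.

none

Numerically τ ≈ 4.236068 and τ' = −1/τ ≈ -0.236068.
#1 (19,-24): internal coord 19 + (-24)·τ' = +24.665631; +24.665631 ∉ [-0.1, 0.3) → out
#2 (-14,20): internal coord -14 + (20)·τ' = -18.721360; -18.721360 ∉ [-0.1, 0.3) → out
#3 (-3,-11): internal coord -3 + (-11)·τ' = -0.403252; -0.403252 ∉ [-0.1, 0.3) → out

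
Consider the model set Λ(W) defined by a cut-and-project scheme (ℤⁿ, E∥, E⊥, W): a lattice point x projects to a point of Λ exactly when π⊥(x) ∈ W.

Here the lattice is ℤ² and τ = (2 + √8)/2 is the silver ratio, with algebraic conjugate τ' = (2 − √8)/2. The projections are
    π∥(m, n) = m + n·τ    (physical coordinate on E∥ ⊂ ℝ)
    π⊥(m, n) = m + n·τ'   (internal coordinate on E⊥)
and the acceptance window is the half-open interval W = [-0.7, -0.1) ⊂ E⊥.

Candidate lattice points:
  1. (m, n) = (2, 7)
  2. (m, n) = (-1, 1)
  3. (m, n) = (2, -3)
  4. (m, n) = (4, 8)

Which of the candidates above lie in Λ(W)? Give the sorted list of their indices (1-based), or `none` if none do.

none

Compute τ' = (2−√8)/2 = -0.414214, so π⊥(m,n) = m -0.414214·n.
#1 (2,7): internal coord 2 + (7)·τ' = -0.899495; -0.899495 ∉ [-0.7, -0.1) → out
#2 (-1,1): internal coord -1 + (1)·τ' = -1.414214; -1.414214 ∉ [-0.7, -0.1) → out
#3 (2,-3): internal coord 2 + (-3)·τ' = +3.242641; +3.242641 ∉ [-0.7, -0.1) → out
#4 (4,8): internal coord 4 + (8)·τ' = +0.686292; +0.686292 ∉ [-0.7, -0.1) → out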